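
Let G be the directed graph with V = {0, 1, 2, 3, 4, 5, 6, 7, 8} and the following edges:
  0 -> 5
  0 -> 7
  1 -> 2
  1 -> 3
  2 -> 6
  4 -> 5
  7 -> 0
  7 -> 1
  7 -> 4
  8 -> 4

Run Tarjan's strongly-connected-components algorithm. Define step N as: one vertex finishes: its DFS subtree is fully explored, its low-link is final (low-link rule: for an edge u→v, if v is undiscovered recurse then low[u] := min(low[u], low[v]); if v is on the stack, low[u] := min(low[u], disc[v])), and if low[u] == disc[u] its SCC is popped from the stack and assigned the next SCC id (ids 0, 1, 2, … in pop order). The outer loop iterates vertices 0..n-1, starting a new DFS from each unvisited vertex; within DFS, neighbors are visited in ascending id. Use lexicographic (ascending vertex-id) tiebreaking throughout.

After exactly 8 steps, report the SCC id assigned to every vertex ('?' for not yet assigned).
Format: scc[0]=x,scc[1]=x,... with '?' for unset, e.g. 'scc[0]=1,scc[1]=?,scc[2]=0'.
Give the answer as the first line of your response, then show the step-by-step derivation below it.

scc[0]=6,scc[1]=4,scc[2]=2,scc[3]=3,scc[4]=5,scc[5]=0,scc[6]=1,scc[7]=6,scc[8]=?

step 1: low=(low[0]=0,low[1]=?,low[2]=?,low[3]=?,low[4]=?,low[5]=1,low[6]=?,low[7]=?,low[8]=?); scc=(scc[0]=?,scc[1]=?,scc[2]=?,scc[3]=?,scc[4]=?,scc[5]=0,scc[6]=?,scc[7]=?,scc[8]=?)
step 2: low=(low[0]=0,low[1]=3,low[2]=4,low[3]=?,low[4]=?,low[5]=1,low[6]=5,low[7]=0,low[8]=?); scc=(scc[0]=?,scc[1]=?,scc[2]=?,scc[3]=?,scc[4]=?,scc[5]=0,scc[6]=1,scc[7]=?,scc[8]=?)
step 3: low=(low[0]=0,low[1]=3,low[2]=4,low[3]=?,low[4]=?,low[5]=1,low[6]=5,low[7]=0,low[8]=?); scc=(scc[0]=?,scc[1]=?,scc[2]=2,scc[3]=?,scc[4]=?,scc[5]=0,scc[6]=1,scc[7]=?,scc[8]=?)
step 4: low=(low[0]=0,low[1]=3,low[2]=4,low[3]=6,low[4]=?,low[5]=1,low[6]=5,low[7]=0,low[8]=?); scc=(scc[0]=?,scc[1]=?,scc[2]=2,scc[3]=3,scc[4]=?,scc[5]=0,scc[6]=1,scc[7]=?,scc[8]=?)
step 5: low=(low[0]=0,low[1]=3,low[2]=4,low[3]=6,low[4]=?,low[5]=1,low[6]=5,low[7]=0,low[8]=?); scc=(scc[0]=?,scc[1]=4,scc[2]=2,scc[3]=3,scc[4]=?,scc[5]=0,scc[6]=1,scc[7]=?,scc[8]=?)
step 6: low=(low[0]=0,low[1]=3,low[2]=4,low[3]=6,low[4]=7,low[5]=1,low[6]=5,low[7]=0,low[8]=?); scc=(scc[0]=?,scc[1]=4,scc[2]=2,scc[3]=3,scc[4]=5,scc[5]=0,scc[6]=1,scc[7]=?,scc[8]=?)
step 7: low=(low[0]=0,low[1]=3,low[2]=4,low[3]=6,low[4]=7,low[5]=1,low[6]=5,low[7]=0,low[8]=?); scc=(scc[0]=?,scc[1]=4,scc[2]=2,scc[3]=3,scc[4]=5,scc[5]=0,scc[6]=1,scc[7]=?,scc[8]=?)
step 8: low=(low[0]=0,low[1]=3,low[2]=4,low[3]=6,low[4]=7,low[5]=1,low[6]=5,low[7]=0,low[8]=?); scc=(scc[0]=6,scc[1]=4,scc[2]=2,scc[3]=3,scc[4]=5,scc[5]=0,scc[6]=1,scc[7]=6,scc[8]=?)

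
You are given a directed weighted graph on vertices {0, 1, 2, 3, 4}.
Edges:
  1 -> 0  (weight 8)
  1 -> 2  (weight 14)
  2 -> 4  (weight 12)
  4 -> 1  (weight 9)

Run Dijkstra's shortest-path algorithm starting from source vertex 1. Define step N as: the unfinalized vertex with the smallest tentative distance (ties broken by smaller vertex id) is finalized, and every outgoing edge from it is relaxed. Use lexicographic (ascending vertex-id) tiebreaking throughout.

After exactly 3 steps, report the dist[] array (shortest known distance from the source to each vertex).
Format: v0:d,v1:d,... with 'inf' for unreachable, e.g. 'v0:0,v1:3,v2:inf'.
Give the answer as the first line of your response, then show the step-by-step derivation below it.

v0:8,v1:0,v2:14,v3:inf,v4:26

step 1: dist = v0:8,v1:0,v2:14,v3:inf,v4:inf
step 2: dist = v0:8,v1:0,v2:14,v3:inf,v4:inf
step 3: dist = v0:8,v1:0,v2:14,v3:inf,v4:26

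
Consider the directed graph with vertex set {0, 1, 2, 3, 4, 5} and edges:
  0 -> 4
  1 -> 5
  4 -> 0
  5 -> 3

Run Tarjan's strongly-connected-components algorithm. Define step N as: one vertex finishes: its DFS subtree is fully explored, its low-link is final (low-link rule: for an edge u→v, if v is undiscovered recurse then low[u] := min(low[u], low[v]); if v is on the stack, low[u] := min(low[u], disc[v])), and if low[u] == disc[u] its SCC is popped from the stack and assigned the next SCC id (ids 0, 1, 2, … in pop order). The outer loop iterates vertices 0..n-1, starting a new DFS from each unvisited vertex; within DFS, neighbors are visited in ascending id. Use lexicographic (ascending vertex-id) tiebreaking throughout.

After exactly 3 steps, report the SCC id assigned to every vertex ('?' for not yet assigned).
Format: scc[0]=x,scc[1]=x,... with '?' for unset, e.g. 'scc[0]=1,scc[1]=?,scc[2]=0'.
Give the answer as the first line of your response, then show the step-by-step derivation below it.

scc[0]=0,scc[1]=?,scc[2]=?,scc[3]=1,scc[4]=0,scc[5]=?

step 1: low=(low[0]=0,low[1]=?,low[2]=?,low[3]=?,low[4]=0,low[5]=?); scc=(scc[0]=?,scc[1]=?,scc[2]=?,scc[3]=?,scc[4]=?,scc[5]=?)
step 2: low=(low[0]=0,low[1]=?,low[2]=?,low[3]=?,low[4]=0,low[5]=?); scc=(scc[0]=0,scc[1]=?,scc[2]=?,scc[3]=?,scc[4]=0,scc[5]=?)
step 3: low=(low[0]=0,low[1]=2,low[2]=?,low[3]=4,low[4]=0,low[5]=3); scc=(scc[0]=0,scc[1]=?,scc[2]=?,scc[3]=1,scc[4]=0,scc[5]=?)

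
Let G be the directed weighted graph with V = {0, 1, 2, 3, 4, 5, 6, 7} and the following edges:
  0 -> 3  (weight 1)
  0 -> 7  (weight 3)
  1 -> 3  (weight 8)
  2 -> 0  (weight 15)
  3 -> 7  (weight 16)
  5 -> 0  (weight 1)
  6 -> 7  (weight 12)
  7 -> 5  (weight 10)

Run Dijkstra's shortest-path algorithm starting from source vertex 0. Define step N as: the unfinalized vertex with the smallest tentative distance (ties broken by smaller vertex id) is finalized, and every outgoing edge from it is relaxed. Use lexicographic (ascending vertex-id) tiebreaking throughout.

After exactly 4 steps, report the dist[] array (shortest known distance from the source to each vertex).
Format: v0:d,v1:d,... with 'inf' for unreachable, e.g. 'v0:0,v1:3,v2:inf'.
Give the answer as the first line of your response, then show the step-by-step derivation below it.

v0:0,v1:inf,v2:inf,v3:1,v4:inf,v5:13,v6:inf,v7:3

step 1: dist = v0:0,v1:inf,v2:inf,v3:1,v4:inf,v5:inf,v6:inf,v7:3
step 2: dist = v0:0,v1:inf,v2:inf,v3:1,v4:inf,v5:inf,v6:inf,v7:3
step 3: dist = v0:0,v1:inf,v2:inf,v3:1,v4:inf,v5:13,v6:inf,v7:3
step 4: dist = v0:0,v1:inf,v2:inf,v3:1,v4:inf,v5:13,v6:inf,v7:3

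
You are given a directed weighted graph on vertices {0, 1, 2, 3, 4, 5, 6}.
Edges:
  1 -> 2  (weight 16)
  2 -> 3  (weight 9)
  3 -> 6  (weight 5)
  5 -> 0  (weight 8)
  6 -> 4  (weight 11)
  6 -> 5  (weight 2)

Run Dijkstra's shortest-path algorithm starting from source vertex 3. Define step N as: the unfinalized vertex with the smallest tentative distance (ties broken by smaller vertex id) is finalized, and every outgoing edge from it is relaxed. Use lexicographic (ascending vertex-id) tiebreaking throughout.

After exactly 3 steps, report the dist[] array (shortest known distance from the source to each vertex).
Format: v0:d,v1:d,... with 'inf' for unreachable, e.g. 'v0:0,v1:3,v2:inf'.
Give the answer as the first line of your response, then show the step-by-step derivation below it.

v0:15,v1:inf,v2:inf,v3:0,v4:16,v5:7,v6:5

step 1: dist = v0:inf,v1:inf,v2:inf,v3:0,v4:inf,v5:inf,v6:5
step 2: dist = v0:inf,v1:inf,v2:inf,v3:0,v4:16,v5:7,v6:5
step 3: dist = v0:15,v1:inf,v2:inf,v3:0,v4:16,v5:7,v6:5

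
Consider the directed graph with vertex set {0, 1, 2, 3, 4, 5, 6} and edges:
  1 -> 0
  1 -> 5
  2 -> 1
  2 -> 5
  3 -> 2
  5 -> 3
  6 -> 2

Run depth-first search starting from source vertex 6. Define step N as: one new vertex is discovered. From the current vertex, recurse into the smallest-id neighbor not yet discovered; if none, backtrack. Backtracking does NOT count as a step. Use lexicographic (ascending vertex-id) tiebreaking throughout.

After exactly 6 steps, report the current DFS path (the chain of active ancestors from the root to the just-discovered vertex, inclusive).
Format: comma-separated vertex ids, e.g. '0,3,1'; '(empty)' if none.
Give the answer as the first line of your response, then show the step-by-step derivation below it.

6,2,1,5,3

step 1: discover 6; path=6; order=6
step 2: discover 2; path=6>2; order=6,2
step 3: discover 1; path=6>2>1; order=6,2,1
step 4: discover 0; path=6>2>1>0; order=6,2,1,0
step 5: discover 5; path=6>2>1>5; order=6,2,1,0,5
step 6: discover 3; path=6>2>1>5>3; order=6,2,1,0,5,3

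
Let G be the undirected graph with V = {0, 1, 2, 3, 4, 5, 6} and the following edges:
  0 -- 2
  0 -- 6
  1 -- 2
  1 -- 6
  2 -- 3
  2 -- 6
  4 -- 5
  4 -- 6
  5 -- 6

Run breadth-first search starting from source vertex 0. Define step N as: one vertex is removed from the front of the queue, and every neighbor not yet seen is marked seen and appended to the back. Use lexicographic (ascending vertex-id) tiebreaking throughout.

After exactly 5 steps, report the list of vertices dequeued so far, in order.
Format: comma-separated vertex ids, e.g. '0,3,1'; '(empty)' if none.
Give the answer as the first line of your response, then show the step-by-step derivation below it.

0,2,6,1,3

step 1: dequeue 0; queue=[2,6]; order=0
step 2: dequeue 2; queue=[6,1,3]; order=0,2
step 3: dequeue 6; queue=[1,3,4,5]; order=0,2,6
step 4: dequeue 1; queue=[3,4,5]; order=0,2,6,1
step 5: dequeue 3; queue=[4,5]; order=0,2,6,1,3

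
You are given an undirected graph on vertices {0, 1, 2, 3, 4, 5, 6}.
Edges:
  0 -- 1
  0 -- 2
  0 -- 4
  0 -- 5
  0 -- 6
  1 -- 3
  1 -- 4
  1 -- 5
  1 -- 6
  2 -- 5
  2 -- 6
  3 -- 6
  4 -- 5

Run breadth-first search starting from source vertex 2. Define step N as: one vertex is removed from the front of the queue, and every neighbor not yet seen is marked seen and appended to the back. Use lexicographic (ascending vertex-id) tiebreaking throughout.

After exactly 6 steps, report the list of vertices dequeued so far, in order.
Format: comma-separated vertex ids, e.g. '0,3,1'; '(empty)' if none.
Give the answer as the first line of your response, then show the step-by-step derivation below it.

2,0,5,6,1,4

step 1: dequeue 2; queue=[0,5,6]; order=2
step 2: dequeue 0; queue=[5,6,1,4]; order=2,0
step 3: dequeue 5; queue=[6,1,4]; order=2,0,5
step 4: dequeue 6; queue=[1,4,3]; order=2,0,5,6
step 5: dequeue 1; queue=[4,3]; order=2,0,5,6,1
step 6: dequeue 4; queue=[3]; order=2,0,5,6,1,4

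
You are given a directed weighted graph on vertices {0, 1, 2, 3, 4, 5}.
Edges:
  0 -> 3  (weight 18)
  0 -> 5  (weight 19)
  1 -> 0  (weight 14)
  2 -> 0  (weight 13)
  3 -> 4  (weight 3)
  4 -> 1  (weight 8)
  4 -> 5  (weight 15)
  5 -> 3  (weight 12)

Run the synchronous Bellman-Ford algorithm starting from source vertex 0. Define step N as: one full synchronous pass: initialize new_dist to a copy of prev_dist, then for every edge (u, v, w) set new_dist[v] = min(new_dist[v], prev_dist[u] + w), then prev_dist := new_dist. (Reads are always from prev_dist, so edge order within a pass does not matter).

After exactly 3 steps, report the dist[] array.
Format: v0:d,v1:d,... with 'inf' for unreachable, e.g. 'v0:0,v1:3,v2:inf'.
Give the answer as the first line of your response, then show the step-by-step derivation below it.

v0:0,v1:29,v2:inf,v3:18,v4:21,v5:19

step 1: dist = v0:0,v1:inf,v2:inf,v3:18,v4:inf,v5:19
step 2: dist = v0:0,v1:inf,v2:inf,v3:18,v4:21,v5:19
step 3: dist = v0:0,v1:29,v2:inf,v3:18,v4:21,v5:19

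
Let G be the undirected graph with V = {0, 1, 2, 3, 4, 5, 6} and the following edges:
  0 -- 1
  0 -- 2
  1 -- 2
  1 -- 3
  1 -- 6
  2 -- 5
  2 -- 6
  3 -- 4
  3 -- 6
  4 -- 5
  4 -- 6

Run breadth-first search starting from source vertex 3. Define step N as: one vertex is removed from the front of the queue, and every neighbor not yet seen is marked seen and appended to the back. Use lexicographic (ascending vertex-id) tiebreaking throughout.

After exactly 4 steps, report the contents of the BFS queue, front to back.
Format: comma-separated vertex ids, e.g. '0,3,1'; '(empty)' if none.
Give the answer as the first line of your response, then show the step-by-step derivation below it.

0,2,5

step 1: dequeue 3; queue=[1,4,6]; order=3
step 2: dequeue 1; queue=[4,6,0,2]; order=3,1
step 3: dequeue 4; queue=[6,0,2,5]; order=3,1,4
step 4: dequeue 6; queue=[0,2,5]; order=3,1,4,6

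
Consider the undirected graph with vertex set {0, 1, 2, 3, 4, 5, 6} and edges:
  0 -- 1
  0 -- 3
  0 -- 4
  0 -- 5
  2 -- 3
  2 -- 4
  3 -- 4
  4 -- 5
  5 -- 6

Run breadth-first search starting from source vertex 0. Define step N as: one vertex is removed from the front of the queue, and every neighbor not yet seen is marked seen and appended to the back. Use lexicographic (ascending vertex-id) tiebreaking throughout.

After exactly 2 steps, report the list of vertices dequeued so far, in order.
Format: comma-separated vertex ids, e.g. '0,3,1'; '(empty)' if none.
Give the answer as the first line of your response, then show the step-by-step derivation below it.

0,1

step 1: dequeue 0; queue=[1,3,4,5]; order=0
step 2: dequeue 1; queue=[3,4,5]; order=0,1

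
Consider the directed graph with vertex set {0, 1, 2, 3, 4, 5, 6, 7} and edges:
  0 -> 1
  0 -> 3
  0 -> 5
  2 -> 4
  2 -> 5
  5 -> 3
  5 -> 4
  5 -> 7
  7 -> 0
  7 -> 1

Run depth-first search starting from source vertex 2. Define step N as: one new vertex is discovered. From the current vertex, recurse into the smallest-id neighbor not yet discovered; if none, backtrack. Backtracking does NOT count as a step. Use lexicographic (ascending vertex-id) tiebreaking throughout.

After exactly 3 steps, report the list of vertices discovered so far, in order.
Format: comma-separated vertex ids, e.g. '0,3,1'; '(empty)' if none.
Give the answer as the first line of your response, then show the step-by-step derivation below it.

2,4,5

step 1: discover 2; path=2; order=2
step 2: discover 4; path=2>4; order=2,4
step 3: discover 5; path=2>5; order=2,4,5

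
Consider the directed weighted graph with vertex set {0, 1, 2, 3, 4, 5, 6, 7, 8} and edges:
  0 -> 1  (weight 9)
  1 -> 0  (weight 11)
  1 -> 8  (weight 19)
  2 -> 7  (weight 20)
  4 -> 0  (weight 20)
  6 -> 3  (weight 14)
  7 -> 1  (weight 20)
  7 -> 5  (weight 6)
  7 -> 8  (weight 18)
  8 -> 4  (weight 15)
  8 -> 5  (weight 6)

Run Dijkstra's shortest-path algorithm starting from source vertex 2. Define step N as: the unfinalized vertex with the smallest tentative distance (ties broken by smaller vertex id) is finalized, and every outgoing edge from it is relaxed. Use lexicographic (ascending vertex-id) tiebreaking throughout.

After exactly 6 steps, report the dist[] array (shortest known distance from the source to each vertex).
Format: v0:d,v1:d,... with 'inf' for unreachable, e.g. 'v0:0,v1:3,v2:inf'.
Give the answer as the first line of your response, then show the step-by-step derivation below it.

v0:51,v1:40,v2:0,v3:inf,v4:53,v5:26,v6:inf,v7:20,v8:38

step 1: dist = v0:inf,v1:inf,v2:0,v3:inf,v4:inf,v5:inf,v6:inf,v7:20,v8:inf
step 2: dist = v0:inf,v1:40,v2:0,v3:inf,v4:inf,v5:26,v6:inf,v7:20,v8:38
step 3: dist = v0:inf,v1:40,v2:0,v3:inf,v4:inf,v5:26,v6:inf,v7:20,v8:38
step 4: dist = v0:inf,v1:40,v2:0,v3:inf,v4:53,v5:26,v6:inf,v7:20,v8:38
step 5: dist = v0:51,v1:40,v2:0,v3:inf,v4:53,v5:26,v6:inf,v7:20,v8:38
step 6: dist = v0:51,v1:40,v2:0,v3:inf,v4:53,v5:26,v6:inf,v7:20,v8:38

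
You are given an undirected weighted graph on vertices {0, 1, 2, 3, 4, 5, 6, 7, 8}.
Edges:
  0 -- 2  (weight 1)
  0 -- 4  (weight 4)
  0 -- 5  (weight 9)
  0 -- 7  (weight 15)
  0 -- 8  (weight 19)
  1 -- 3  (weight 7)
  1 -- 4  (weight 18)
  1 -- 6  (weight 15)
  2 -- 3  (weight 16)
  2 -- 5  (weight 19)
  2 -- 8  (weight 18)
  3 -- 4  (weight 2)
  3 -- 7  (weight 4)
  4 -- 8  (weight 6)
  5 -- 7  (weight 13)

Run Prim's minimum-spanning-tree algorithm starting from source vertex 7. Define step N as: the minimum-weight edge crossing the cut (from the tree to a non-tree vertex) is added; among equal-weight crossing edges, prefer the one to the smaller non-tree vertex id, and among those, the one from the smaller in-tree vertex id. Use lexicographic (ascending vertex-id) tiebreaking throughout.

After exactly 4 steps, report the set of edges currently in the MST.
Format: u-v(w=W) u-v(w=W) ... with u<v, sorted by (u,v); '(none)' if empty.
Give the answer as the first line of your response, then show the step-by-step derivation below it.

0-2(w=1) 0-4(w=4) 3-4(w=2) 3-7(w=4)

step 1: add edge 3-7 (w=4); MST = {3-7(w=4)}
step 2: add edge 3-4 (w=2); MST = {3-4(w=2) 3-7(w=4)}
step 3: add edge 0-4 (w=4); MST = {0-4(w=4) 3-4(w=2) 3-7(w=4)}
step 4: add edge 0-2 (w=1); MST = {0-2(w=1) 0-4(w=4) 3-4(w=2) 3-7(w=4)}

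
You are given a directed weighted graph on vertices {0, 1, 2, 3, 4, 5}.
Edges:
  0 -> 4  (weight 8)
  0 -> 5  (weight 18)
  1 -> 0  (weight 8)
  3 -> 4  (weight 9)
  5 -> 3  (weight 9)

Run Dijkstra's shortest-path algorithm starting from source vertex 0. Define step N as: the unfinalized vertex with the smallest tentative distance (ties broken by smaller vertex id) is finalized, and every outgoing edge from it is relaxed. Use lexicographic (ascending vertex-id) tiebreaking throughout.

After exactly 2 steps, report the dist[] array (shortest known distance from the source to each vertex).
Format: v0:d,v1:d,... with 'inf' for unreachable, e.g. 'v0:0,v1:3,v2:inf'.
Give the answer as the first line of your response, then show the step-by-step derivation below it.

v0:0,v1:inf,v2:inf,v3:inf,v4:8,v5:18

step 1: dist = v0:0,v1:inf,v2:inf,v3:inf,v4:8,v5:18
step 2: dist = v0:0,v1:inf,v2:inf,v3:inf,v4:8,v5:18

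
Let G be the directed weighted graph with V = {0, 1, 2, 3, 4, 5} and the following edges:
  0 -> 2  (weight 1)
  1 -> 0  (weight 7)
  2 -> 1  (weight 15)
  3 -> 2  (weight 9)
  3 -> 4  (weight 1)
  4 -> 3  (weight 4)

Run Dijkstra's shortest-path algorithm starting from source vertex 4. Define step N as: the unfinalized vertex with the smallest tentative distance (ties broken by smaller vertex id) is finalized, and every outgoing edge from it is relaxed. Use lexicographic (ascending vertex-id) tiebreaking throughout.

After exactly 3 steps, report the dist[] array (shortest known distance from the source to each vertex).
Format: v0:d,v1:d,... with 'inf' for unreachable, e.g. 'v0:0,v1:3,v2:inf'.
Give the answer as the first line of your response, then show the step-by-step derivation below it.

v0:inf,v1:28,v2:13,v3:4,v4:0,v5:inf

step 1: dist = v0:inf,v1:inf,v2:inf,v3:4,v4:0,v5:inf
step 2: dist = v0:inf,v1:inf,v2:13,v3:4,v4:0,v5:inf
step 3: dist = v0:inf,v1:28,v2:13,v3:4,v4:0,v5:inf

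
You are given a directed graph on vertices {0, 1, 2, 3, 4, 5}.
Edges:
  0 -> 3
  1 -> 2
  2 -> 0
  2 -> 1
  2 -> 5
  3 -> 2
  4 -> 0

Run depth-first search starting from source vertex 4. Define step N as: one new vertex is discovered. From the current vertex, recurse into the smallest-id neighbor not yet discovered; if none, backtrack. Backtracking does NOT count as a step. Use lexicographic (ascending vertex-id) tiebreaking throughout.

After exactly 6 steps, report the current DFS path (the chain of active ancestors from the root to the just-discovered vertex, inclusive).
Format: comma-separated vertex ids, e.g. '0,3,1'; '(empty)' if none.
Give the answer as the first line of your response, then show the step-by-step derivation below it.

4,0,3,2,5

step 1: discover 4; path=4; order=4
step 2: discover 0; path=4>0; order=4,0
step 3: discover 3; path=4>0>3; order=4,0,3
step 4: discover 2; path=4>0>3>2; order=4,0,3,2
step 5: discover 1; path=4>0>3>2>1; order=4,0,3,2,1
step 6: discover 5; path=4>0>3>2>5; order=4,0,3,2,1,5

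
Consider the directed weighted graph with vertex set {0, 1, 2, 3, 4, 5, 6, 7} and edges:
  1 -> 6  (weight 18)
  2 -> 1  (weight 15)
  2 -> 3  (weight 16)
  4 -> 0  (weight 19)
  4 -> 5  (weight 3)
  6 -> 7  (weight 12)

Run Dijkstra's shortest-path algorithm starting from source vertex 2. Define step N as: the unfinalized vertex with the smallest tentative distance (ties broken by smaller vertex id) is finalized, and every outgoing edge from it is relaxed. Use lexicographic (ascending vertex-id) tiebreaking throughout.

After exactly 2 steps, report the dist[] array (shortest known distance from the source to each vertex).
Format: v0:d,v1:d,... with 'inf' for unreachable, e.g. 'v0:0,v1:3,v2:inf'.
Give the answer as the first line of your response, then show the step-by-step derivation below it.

v0:inf,v1:15,v2:0,v3:16,v4:inf,v5:inf,v6:33,v7:inf

step 1: dist = v0:inf,v1:15,v2:0,v3:16,v4:inf,v5:inf,v6:inf,v7:inf
step 2: dist = v0:inf,v1:15,v2:0,v3:16,v4:inf,v5:inf,v6:33,v7:inf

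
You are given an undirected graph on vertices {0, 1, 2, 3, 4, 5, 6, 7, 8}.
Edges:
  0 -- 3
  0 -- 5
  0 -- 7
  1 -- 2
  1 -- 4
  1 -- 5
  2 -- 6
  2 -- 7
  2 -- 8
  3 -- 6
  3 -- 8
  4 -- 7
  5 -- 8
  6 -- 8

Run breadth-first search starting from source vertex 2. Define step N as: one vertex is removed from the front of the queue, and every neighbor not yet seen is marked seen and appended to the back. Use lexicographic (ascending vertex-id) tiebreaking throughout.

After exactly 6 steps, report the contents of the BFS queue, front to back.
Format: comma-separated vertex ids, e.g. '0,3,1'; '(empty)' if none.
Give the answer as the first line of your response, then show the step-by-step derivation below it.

5,3,0

step 1: dequeue 2; queue=[1,6,7,8]; order=2
step 2: dequeue 1; queue=[6,7,8,4,5]; order=2,1
step 3: dequeue 6; queue=[7,8,4,5,3]; order=2,1,6
step 4: dequeue 7; queue=[8,4,5,3,0]; order=2,1,6,7
step 5: dequeue 8; queue=[4,5,3,0]; order=2,1,6,7,8
step 6: dequeue 4; queue=[5,3,0]; order=2,1,6,7,8,4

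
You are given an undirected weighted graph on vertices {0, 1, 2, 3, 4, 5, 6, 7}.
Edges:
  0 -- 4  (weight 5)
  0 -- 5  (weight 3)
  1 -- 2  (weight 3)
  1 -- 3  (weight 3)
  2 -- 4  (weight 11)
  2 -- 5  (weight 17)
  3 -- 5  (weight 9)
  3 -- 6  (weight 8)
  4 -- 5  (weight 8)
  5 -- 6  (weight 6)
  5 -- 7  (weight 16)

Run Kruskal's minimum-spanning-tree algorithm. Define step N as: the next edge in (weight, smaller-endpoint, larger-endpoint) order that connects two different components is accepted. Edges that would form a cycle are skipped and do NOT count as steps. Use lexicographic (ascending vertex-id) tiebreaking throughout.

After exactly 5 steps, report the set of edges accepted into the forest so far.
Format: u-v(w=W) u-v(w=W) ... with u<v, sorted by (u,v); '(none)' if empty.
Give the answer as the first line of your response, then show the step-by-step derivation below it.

0-4(w=5) 0-5(w=3) 1-2(w=3) 1-3(w=3) 5-6(w=6)

step 1: add edge 0-5 (w=3); MST = {0-5(w=3)}
step 2: add edge 1-2 (w=3); MST = {0-5(w=3) 1-2(w=3)}
step 3: add edge 1-3 (w=3); MST = {0-5(w=3) 1-2(w=3) 1-3(w=3)}
step 4: add edge 0-4 (w=5); MST = {0-4(w=5) 0-5(w=3) 1-2(w=3) 1-3(w=3)}
step 5: add edge 5-6 (w=6); MST = {0-4(w=5) 0-5(w=3) 1-2(w=3) 1-3(w=3) 5-6(w=6)}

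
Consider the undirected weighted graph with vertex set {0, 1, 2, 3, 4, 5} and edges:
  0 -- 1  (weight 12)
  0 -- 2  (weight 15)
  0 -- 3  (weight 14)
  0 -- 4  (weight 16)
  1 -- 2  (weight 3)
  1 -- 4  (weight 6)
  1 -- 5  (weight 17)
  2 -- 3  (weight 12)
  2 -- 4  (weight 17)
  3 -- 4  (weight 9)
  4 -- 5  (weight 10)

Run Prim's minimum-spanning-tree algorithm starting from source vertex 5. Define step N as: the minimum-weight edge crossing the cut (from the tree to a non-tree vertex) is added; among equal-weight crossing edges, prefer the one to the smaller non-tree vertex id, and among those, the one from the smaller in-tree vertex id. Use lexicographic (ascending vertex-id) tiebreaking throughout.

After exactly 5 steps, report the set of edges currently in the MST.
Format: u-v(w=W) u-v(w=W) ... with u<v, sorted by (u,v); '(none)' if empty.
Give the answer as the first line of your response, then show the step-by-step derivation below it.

0-1(w=12) 1-2(w=3) 1-4(w=6) 3-4(w=9) 4-5(w=10)

step 1: add edge 4-5 (w=10); MST = {4-5(w=10)}
step 2: add edge 1-4 (w=6); MST = {1-4(w=6) 4-5(w=10)}
step 3: add edge 1-2 (w=3); MST = {1-2(w=3) 1-4(w=6) 4-5(w=10)}
step 4: add edge 3-4 (w=9); MST = {1-2(w=3) 1-4(w=6) 3-4(w=9) 4-5(w=10)}
step 5: add edge 0-1 (w=12); MST = {0-1(w=12) 1-2(w=3) 1-4(w=6) 3-4(w=9) 4-5(w=10)}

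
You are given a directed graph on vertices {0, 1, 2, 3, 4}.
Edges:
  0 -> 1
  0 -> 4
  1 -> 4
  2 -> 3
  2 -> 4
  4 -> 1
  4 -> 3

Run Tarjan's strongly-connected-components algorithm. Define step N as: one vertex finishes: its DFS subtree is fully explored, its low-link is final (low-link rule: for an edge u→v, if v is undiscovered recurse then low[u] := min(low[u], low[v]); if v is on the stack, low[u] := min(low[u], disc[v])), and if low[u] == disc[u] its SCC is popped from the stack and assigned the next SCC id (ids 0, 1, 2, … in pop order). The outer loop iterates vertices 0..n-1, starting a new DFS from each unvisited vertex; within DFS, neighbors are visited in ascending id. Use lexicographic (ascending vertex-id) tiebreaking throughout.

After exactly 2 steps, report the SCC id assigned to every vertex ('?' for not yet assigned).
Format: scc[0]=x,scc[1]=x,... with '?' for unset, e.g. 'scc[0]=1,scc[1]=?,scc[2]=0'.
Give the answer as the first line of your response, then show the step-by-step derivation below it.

scc[0]=?,scc[1]=?,scc[2]=?,scc[3]=0,scc[4]=?

step 1: low=(low[0]=0,low[1]=1,low[2]=?,low[3]=3,low[4]=1); scc=(scc[0]=?,scc[1]=?,scc[2]=?,scc[3]=0,scc[4]=?)
step 2: low=(low[0]=0,low[1]=1,low[2]=?,low[3]=3,low[4]=1); scc=(scc[0]=?,scc[1]=?,scc[2]=?,scc[3]=0,scc[4]=?)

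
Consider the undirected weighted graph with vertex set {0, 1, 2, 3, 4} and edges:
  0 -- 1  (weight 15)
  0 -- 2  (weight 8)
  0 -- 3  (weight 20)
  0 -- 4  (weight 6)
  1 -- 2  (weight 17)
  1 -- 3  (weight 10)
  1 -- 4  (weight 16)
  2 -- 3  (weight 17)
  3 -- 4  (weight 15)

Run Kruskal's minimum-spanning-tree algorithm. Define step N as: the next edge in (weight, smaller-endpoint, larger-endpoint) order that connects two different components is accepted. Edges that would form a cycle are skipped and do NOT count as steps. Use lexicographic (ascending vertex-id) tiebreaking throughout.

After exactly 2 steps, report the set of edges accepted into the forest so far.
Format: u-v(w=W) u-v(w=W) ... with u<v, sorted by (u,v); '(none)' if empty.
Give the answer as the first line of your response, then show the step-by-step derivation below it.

0-2(w=8) 0-4(w=6)

step 1: add edge 0-4 (w=6); MST = {0-4(w=6)}
step 2: add edge 0-2 (w=8); MST = {0-2(w=8) 0-4(w=6)}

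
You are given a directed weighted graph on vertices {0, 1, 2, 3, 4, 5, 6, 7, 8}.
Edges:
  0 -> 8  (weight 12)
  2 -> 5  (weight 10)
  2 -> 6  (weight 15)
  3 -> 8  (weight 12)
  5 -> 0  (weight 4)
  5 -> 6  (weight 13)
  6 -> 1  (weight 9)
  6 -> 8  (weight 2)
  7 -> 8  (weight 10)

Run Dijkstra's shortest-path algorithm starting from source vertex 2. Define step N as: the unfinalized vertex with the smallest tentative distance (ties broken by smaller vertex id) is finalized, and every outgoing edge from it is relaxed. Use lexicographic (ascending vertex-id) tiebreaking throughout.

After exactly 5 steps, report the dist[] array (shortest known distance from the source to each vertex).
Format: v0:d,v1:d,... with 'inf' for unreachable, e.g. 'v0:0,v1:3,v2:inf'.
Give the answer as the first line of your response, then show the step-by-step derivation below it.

v0:14,v1:24,v2:0,v3:inf,v4:inf,v5:10,v6:15,v7:inf,v8:17

step 1: dist = v0:inf,v1:inf,v2:0,v3:inf,v4:inf,v5:10,v6:15,v7:inf,v8:inf
step 2: dist = v0:14,v1:inf,v2:0,v3:inf,v4:inf,v5:10,v6:15,v7:inf,v8:inf
step 3: dist = v0:14,v1:inf,v2:0,v3:inf,v4:inf,v5:10,v6:15,v7:inf,v8:26
step 4: dist = v0:14,v1:24,v2:0,v3:inf,v4:inf,v5:10,v6:15,v7:inf,v8:17
step 5: dist = v0:14,v1:24,v2:0,v3:inf,v4:inf,v5:10,v6:15,v7:inf,v8:17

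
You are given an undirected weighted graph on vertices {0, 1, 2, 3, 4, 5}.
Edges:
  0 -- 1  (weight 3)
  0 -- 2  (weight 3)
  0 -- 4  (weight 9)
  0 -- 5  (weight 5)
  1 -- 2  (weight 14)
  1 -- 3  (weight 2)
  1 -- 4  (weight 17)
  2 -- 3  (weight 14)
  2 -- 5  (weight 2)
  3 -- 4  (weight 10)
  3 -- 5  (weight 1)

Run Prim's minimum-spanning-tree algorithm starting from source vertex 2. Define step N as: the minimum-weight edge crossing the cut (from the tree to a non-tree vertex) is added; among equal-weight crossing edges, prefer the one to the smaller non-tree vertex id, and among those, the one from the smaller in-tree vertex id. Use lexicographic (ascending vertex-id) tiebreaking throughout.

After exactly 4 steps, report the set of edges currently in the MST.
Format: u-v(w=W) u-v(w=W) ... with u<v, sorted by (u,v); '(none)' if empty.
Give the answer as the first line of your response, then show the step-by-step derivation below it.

0-1(w=3) 1-3(w=2) 2-5(w=2) 3-5(w=1)

step 1: add edge 2-5 (w=2); MST = {2-5(w=2)}
step 2: add edge 3-5 (w=1); MST = {2-5(w=2) 3-5(w=1)}
step 3: add edge 1-3 (w=2); MST = {1-3(w=2) 2-5(w=2) 3-5(w=1)}
step 4: add edge 0-1 (w=3); MST = {0-1(w=3) 1-3(w=2) 2-5(w=2) 3-5(w=1)}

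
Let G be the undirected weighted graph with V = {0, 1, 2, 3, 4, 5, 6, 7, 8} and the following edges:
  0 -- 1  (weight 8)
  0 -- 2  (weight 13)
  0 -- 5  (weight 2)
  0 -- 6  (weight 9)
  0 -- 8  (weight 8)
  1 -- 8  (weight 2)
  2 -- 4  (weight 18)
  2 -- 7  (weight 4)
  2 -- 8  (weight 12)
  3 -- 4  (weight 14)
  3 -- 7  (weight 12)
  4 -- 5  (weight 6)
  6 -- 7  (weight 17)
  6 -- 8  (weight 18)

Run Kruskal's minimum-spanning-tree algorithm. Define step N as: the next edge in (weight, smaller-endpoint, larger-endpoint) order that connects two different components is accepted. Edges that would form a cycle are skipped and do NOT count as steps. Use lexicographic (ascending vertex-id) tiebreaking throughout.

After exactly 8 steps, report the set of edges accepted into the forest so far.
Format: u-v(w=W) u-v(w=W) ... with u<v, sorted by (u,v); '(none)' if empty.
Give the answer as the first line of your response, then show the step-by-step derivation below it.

0-1(w=8) 0-5(w=2) 0-6(w=9) 1-8(w=2) 2-7(w=4) 2-8(w=12) 3-7(w=12) 4-5(w=6)

step 1: add edge 0-5 (w=2); MST = {0-5(w=2)}
step 2: add edge 1-8 (w=2); MST = {0-5(w=2) 1-8(w=2)}
step 3: add edge 2-7 (w=4); MST = {0-5(w=2) 1-8(w=2) 2-7(w=4)}
step 4: add edge 4-5 (w=6); MST = {0-5(w=2) 1-8(w=2) 2-7(w=4) 4-5(w=6)}
step 5: add edge 0-1 (w=8); MST = {0-1(w=8) 0-5(w=2) 1-8(w=2) 2-7(w=4) 4-5(w=6)}
step 6: add edge 0-6 (w=9); MST = {0-1(w=8) 0-5(w=2) 0-6(w=9) 1-8(w=2) 2-7(w=4) 4-5(w=6)}
step 7: add edge 2-8 (w=12); MST = {0-1(w=8) 0-5(w=2) 0-6(w=9) 1-8(w=2) 2-7(w=4) 2-8(w=12) 4-5(w=6)}
step 8: add edge 3-7 (w=12); MST = {0-1(w=8) 0-5(w=2) 0-6(w=9) 1-8(w=2) 2-7(w=4) 2-8(w=12) 3-7(w=12) 4-5(w=6)}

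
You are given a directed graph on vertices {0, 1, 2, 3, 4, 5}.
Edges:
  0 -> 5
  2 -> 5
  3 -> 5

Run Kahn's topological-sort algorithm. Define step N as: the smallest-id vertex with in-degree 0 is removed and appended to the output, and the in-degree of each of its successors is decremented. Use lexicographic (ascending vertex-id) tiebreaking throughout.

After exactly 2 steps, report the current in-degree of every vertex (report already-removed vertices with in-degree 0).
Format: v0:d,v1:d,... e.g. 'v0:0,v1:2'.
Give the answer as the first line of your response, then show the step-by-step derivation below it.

v0:0,v1:0,v2:0,v3:0,v4:0,v5:2

step 1: output 0; order=[0]; indeg=(0,0,0,0,0,2)
step 2: output 1; order=[0,1]; indeg=(0,0,0,0,0,2)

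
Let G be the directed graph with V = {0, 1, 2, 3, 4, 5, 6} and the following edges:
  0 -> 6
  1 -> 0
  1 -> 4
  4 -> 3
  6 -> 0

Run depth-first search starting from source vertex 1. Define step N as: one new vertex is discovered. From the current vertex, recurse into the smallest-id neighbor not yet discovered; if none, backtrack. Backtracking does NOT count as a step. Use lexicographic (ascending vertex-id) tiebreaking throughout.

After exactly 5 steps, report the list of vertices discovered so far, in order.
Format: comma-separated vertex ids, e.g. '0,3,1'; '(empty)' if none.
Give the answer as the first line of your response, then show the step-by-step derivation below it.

1,0,6,4,3

step 1: discover 1; path=1; order=1
step 2: discover 0; path=1>0; order=1,0
step 3: discover 6; path=1>0>6; order=1,0,6
step 4: discover 4; path=1>4; order=1,0,6,4
step 5: discover 3; path=1>4>3; order=1,0,6,4,3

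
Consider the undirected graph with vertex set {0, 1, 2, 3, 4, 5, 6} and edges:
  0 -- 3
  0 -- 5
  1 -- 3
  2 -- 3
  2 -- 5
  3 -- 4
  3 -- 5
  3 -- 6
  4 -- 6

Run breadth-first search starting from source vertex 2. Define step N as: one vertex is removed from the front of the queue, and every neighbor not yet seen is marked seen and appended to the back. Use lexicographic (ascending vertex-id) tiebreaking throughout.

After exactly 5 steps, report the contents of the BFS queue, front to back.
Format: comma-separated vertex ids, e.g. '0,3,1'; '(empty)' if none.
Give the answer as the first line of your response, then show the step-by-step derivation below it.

4,6

step 1: dequeue 2; queue=[3,5]; order=2
step 2: dequeue 3; queue=[5,0,1,4,6]; order=2,3
step 3: dequeue 5; queue=[0,1,4,6]; order=2,3,5
step 4: dequeue 0; queue=[1,4,6]; order=2,3,5,0
step 5: dequeue 1; queue=[4,6]; order=2,3,5,0,1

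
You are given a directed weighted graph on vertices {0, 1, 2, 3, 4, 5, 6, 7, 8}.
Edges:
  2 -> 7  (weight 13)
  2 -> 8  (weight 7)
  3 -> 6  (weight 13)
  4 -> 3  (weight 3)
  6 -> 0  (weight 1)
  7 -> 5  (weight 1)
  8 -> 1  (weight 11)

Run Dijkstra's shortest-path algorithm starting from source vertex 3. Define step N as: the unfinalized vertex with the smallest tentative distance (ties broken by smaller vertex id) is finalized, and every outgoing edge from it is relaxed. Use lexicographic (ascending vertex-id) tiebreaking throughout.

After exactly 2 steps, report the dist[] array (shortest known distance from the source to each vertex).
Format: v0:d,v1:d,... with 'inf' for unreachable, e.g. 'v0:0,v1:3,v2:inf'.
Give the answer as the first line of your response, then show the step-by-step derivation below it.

v0:14,v1:inf,v2:inf,v3:0,v4:inf,v5:inf,v6:13,v7:inf,v8:inf

step 1: dist = v0:inf,v1:inf,v2:inf,v3:0,v4:inf,v5:inf,v6:13,v7:inf,v8:inf
step 2: dist = v0:14,v1:inf,v2:inf,v3:0,v4:inf,v5:inf,v6:13,v7:inf,v8:inf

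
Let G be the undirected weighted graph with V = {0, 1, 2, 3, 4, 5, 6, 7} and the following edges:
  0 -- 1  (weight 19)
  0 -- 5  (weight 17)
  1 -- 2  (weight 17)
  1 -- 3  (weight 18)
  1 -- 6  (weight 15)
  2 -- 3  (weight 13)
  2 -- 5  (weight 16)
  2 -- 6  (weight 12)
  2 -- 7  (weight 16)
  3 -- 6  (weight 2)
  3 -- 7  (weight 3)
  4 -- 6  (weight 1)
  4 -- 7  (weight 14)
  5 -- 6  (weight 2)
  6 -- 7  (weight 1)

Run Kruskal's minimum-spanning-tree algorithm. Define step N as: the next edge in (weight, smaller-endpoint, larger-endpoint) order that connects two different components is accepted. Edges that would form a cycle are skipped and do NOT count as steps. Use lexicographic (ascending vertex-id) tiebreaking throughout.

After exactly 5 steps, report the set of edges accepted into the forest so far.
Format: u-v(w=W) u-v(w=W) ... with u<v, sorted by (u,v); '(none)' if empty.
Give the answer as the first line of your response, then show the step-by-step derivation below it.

2-6(w=12) 3-6(w=2) 4-6(w=1) 5-6(w=2) 6-7(w=1)

step 1: add edge 4-6 (w=1); MST = {4-6(w=1)}
step 2: add edge 6-7 (w=1); MST = {4-6(w=1) 6-7(w=1)}
step 3: add edge 3-6 (w=2); MST = {3-6(w=2) 4-6(w=1) 6-7(w=1)}
step 4: add edge 5-6 (w=2); MST = {3-6(w=2) 4-6(w=1) 5-6(w=2) 6-7(w=1)}
step 5: add edge 2-6 (w=12); MST = {2-6(w=12) 3-6(w=2) 4-6(w=1) 5-6(w=2) 6-7(w=1)}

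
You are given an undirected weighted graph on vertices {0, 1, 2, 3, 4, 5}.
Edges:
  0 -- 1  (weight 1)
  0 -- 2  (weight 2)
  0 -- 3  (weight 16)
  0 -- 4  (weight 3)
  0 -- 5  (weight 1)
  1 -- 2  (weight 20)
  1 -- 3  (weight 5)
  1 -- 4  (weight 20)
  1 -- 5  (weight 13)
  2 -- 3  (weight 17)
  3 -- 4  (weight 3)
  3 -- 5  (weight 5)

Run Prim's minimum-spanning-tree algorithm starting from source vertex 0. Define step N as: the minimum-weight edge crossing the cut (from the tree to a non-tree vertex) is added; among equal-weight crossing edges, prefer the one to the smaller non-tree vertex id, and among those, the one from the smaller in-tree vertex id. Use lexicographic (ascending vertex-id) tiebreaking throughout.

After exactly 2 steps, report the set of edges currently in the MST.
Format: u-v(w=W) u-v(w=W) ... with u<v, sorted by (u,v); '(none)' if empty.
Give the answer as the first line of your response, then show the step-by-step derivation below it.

0-1(w=1) 0-5(w=1)

step 1: add edge 0-1 (w=1); MST = {0-1(w=1)}
step 2: add edge 0-5 (w=1); MST = {0-1(w=1) 0-5(w=1)}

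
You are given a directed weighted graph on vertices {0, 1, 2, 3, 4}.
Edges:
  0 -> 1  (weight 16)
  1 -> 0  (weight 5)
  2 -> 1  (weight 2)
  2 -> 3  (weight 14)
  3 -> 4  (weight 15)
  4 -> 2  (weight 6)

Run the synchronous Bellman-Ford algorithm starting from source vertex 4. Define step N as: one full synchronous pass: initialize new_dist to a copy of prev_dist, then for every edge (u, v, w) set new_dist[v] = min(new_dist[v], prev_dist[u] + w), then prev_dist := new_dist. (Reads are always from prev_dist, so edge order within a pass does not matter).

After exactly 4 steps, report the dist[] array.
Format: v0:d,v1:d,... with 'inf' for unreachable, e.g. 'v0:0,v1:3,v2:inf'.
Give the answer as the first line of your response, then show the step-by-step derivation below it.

v0:13,v1:8,v2:6,v3:20,v4:0

step 1: dist = v0:inf,v1:inf,v2:6,v3:inf,v4:0
step 2: dist = v0:inf,v1:8,v2:6,v3:20,v4:0
step 3: dist = v0:13,v1:8,v2:6,v3:20,v4:0
step 4: dist = v0:13,v1:8,v2:6,v3:20,v4:0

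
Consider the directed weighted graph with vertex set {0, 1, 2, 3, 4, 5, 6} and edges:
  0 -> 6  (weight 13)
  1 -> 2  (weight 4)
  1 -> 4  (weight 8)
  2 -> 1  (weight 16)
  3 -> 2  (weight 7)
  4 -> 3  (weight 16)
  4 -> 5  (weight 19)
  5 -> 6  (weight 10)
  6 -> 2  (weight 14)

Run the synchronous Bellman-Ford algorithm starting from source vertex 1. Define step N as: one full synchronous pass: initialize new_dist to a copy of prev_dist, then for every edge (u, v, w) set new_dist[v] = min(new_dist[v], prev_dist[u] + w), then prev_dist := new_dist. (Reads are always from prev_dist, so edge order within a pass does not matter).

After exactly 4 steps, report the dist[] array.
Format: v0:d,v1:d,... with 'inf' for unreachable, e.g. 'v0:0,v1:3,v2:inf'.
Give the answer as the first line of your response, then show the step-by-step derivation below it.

v0:inf,v1:0,v2:4,v3:24,v4:8,v5:27,v6:37

step 1: dist = v0:inf,v1:0,v2:4,v3:inf,v4:8,v5:inf,v6:inf
step 2: dist = v0:inf,v1:0,v2:4,v3:24,v4:8,v5:27,v6:inf
step 3: dist = v0:inf,v1:0,v2:4,v3:24,v4:8,v5:27,v6:37
step 4: dist = v0:inf,v1:0,v2:4,v3:24,v4:8,v5:27,v6:37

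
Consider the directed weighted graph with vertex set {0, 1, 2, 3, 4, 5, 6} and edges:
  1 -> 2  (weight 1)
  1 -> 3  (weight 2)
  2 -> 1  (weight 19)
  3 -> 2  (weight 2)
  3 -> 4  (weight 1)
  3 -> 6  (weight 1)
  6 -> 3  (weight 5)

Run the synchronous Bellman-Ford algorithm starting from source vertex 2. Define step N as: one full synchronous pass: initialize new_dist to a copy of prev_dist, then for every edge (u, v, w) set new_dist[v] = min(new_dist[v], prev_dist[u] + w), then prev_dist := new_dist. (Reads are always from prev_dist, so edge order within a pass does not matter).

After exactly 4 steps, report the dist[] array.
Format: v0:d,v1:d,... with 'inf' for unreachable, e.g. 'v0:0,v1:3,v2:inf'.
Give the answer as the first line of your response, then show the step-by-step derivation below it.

v0:inf,v1:19,v2:0,v3:21,v4:22,v5:inf,v6:22

step 1: dist = v0:inf,v1:19,v2:0,v3:inf,v4:inf,v5:inf,v6:inf
step 2: dist = v0:inf,v1:19,v2:0,v3:21,v4:inf,v5:inf,v6:inf
step 3: dist = v0:inf,v1:19,v2:0,v3:21,v4:22,v5:inf,v6:22
step 4: dist = v0:inf,v1:19,v2:0,v3:21,v4:22,v5:inf,v6:22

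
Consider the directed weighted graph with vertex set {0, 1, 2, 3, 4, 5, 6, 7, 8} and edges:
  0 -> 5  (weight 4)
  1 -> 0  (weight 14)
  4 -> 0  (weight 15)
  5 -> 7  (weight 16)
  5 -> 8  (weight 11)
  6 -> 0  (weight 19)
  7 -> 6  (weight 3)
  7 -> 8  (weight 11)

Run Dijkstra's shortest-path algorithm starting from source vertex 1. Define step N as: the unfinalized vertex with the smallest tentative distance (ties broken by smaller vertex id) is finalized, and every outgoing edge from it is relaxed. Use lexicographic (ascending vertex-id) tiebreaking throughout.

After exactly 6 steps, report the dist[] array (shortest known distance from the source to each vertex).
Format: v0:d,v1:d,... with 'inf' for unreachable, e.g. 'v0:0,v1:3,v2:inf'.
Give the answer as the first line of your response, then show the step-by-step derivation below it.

v0:14,v1:0,v2:inf,v3:inf,v4:inf,v5:18,v6:37,v7:34,v8:29

step 1: dist = v0:14,v1:0,v2:inf,v3:inf,v4:inf,v5:inf,v6:inf,v7:inf,v8:inf
step 2: dist = v0:14,v1:0,v2:inf,v3:inf,v4:inf,v5:18,v6:inf,v7:inf,v8:inf
step 3: dist = v0:14,v1:0,v2:inf,v3:inf,v4:inf,v5:18,v6:inf,v7:34,v8:29
step 4: dist = v0:14,v1:0,v2:inf,v3:inf,v4:inf,v5:18,v6:inf,v7:34,v8:29
step 5: dist = v0:14,v1:0,v2:inf,v3:inf,v4:inf,v5:18,v6:37,v7:34,v8:29
step 6: dist = v0:14,v1:0,v2:inf,v3:inf,v4:inf,v5:18,v6:37,v7:34,v8:29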